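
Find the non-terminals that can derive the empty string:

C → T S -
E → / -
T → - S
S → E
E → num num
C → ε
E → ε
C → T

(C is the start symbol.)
A non-terminal is nullable if it can derive ε (the empty string): either it has an ε-production, or it has a production whose right-hand side consists entirely of nullable non-terminals.

ε-productions: C → ε, E → ε
So C, E are immediately nullable.
S → E: every symbol on the right is nullable, so S is nullable too.
No further non-terminal can be added: every production for the remaining non-terminals contains a terminal or a non-nullable non-terminal.
Nullable = { 'C', 'E', 'S' }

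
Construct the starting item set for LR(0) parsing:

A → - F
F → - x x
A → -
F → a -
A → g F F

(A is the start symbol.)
First, augment the grammar with A' → A
I₀ = CLOSURE({ [A' → . A] }):
  [A' → . A] has the dot before A: add [A → . - F], [A → . -], [A → . g F F]
No further items can be added.

I₀ = { [A → . - F], [A → . -], [A → . g F F], [A' → . A] }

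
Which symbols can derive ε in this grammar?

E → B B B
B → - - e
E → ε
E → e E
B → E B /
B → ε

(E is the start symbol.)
ε-productions: E → ε, B → ε
So E, B are immediately nullable.
Every non-terminal is now nullable.
Nullable = { 'B', 'E' }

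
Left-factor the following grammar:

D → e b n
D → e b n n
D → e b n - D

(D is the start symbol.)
Left-factoring transforms A → αβ₁ | αβ₂ into A → αA' and A' → β₁ | β₂
(α is the longest common prefix among the alternatives). Repeat until
no nonterminal has two alternatives with a common prefix.

Round 1: D has alternatives sharing prefix 'e b n'. Introduce D': D → e b n D'
  Add: D' → ε
  Add: D' → n
  Add: D' → - D

No remaining common prefixes — done.

Resulting grammar:
D → e b n D'
D' → ε
D' → n
D' → - D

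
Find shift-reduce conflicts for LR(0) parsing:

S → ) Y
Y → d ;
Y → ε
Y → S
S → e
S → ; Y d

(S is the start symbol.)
Yes — I1: [Y → .] vs [S → . ) Y]; I2: [Y → .] vs [S → . ) Y]

Augment with S' → S and build the canonical LR(0) collection (I0 = CLOSURE({[S' → . S]}), then GOTO on every symbol after a dot until no new states appear). It has 11 states:
  I0: { [S → . ) Y], [S → . ; Y d], [S → . e], [S' → . S] }  — shift
  I1: { [S → ) . Y], [S → . ) Y], [S → . ; Y d], [S → . e], [Y → . S], [Y → . d ;], [Y → .] }  — shift, reduce
  I2: { [S → . ) Y], [S → . ; Y d], [S → . e], [S → ; . Y d], [Y → . S], [Y → . d ;], [Y → .] }  — shift, reduce
  I3: { [S' → S .] }  — accept
  I4: { [S → e .] }  — reduce
  I5: { [Y → S .] }  — reduce
  I6: { [S → ; Y . d] }  — shift
  I7: { [Y → d . ;] }  — shift
  I8: { [Y → d ; .] }  — reduce
  I9: { [S → ; Y d .] }  — reduce
  I10: { [S → ) Y .] }  — reduce

I1 contains reduce item [Y → .] and shift items [S → . ) Y], [S → . ; Y d], [S → . e], [Y → . d ;] — shift-reduce conflict.
I2 contains reduce item [Y → .] and shift items [S → . ) Y], [S → . ; Y d], [S → . e], [Y → . d ;] — shift-reduce conflict.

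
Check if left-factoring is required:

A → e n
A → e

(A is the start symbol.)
Yes, A has productions with common prefix 'e'

Left-factoring is needed when two productions for the same non-terminal
share a common prefix on the right-hand side.

Productions for A:
  A → e n
  A → e

Found common prefix 'e' in productions for A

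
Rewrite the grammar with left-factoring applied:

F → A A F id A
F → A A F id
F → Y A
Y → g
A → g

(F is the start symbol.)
Left-factoring transforms A → αβ₁ | αβ₂ into A → αA' and A' → β₁ | β₂
(α is the longest common prefix among the alternatives). Repeat until
no nonterminal has two alternatives with a common prefix.

Round 1: F has alternatives sharing prefix 'A A F id'. Introduce F': F → A A F id F'
  Add: F' → A
  Add: F' → ε

No remaining common prefixes — done.

Resulting grammar:
F → A A F id F'
F' → A
F' → ε
F → Y A
Y → g
A → g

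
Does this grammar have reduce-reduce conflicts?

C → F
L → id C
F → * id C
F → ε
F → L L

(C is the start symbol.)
A reduce-reduce conflict occurs when an LR(0) state has two complete items [A → α .] and [B → β .] — both call for a reduction, and with no lookahead the parser cannot choose between them.

Augment with C' → C and build the canonical LR(0) collection (I0 = CLOSURE({[C' → . C]}), then GOTO on every symbol after a dot until no new states appear). It has 10 states:
  I0: { [C → . F], [C' → . C], [F → . * id C], [F → . L L], [F → .], [L → . id C] }  — shift, reduce
  I1: { [F → * . id C] }  — shift
  I2: { [C' → C .] }  — accept
  I3: { [C → F .] }  — reduce
  I4: { [F → L . L], [L → . id C] }  — shift
  I5: { [C → . F], [F → . * id C], [F → . L L], [F → .], [L → . id C], [L → id . C] }  — shift, reduce
  I6: { [L → id C .] }  — reduce
  I7: { [F → L L .] }  — reduce
  I8: { [C → . F], [F → * id . C], [F → . * id C], [F → . L L], [F → .], [L → . id C] }  — shift, reduce
  I9: { [F → * id C .] }  — reduce

No state contains more than one complete item.

Answer: No reduce-reduce conflicts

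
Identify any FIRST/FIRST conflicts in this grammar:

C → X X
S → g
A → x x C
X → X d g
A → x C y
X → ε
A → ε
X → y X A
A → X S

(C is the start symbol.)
Yes. A → x x C / A → x C y on { 'x' }; X → X d g / X → y X A on { 'y' }

A FIRST/FIRST conflict occurs when two productions N → α and N → β for the same non-terminal have FIRST(α) ∩ FIRST(β) ≠ ∅ (with ε ∈ FIRST of a nullable right-hand side, so two nullable alternatives also conflict).

FIRST sets of the non-terminals at (or reachable through a nullable prefix from) the front of some alternative:
  FIRST(X) = { 'd', 'y', ε }
  FIRST(S) = { 'g' }

Productions for A:
  A → x x C: FIRST = { 'x' }
  A → x C y: FIRST = { 'x' }
  A → ε: FIRST = { ε }
  A → X S: FIRST = { 'd', 'g', 'y' }
Productions for X:
  X → X d g: FIRST = { 'd', 'y' }
  X → ε: FIRST = { ε }
  X → y X A: FIRST = { 'y' }
C, S have only one production, so no FIRST/FIRST conflict is possible there.

Conflict for A: A → x x C and A → x C y
  Overlap: { 'x' }
Conflict for X: X → X d g and X → y X A
  Overlap: { 'y' }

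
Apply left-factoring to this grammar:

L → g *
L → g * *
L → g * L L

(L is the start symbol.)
L → g * L'
L' → ε
L' → *
L' → L L

Left-factoring transforms A → αβ₁ | αβ₂ into A → αA' and A' → β₁ | β₂
(α is the longest common prefix among the alternatives). Repeat until
no nonterminal has two alternatives with a common prefix.

Round 1: L has alternatives sharing prefix 'g *'. Introduce L': L → g * L'
  Add: L' → ε
  Add: L' → *
  Add: L' → L L

No remaining common prefixes — done.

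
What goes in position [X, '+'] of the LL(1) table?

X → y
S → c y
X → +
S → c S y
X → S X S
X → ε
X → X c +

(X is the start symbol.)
To find M[X, '+'], we find productions for X where '+' is in the predict set (PREDICT(N → α) = (FIRST(α) \ {ε}) ∪ (FOLLOW(N) if α ⇒* ε)).

Relevant sets:
  FIRST(S) = { 'c' }
  FIRST(X) = { '+', 'c', 'y', ε }
  FOLLOW(X) = { $, 'c' }

X → y: PREDICT = { 'y' }
X → +: PREDICT = { '+' }
  '+' is in predict set, so this production goes in M[X, '+']
X → S X S: PREDICT = { 'c' }
X → ε: PREDICT = { $, 'c' }
X → X c +: PREDICT = { '+', 'c', 'y' }
  '+' is in predict set, so this production goes in M[X, '+']

M[X, '+'] = X → +, X → X c +  (a multiply-defined cell — the grammar is not LL(1))

Answer: X → +, X → X c +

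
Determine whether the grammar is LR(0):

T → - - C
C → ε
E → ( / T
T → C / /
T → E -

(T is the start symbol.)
A grammar is LR(0) if no state in the canonical LR(0) collection has:
  - both a shift item (dot before a terminal) and a complete item (shift-reduce conflict), or
  - two or more complete items (reduce-reduce conflict; the accept item [T' → T .] counts as a complete item here).

Augment with T' → T and build the canonical LR(0) collection (I0 = CLOSURE({[T' → . T]}), then GOTO on every symbol after a dot until no new states appear). It has 13 states:
  I0: { [C → .], [E → . ( / T], [T → . - - C], [T → . C / /], [T → . E -], [T' → . T] }  — shift, reduce
  I1: { [E → ( . / T] }  — shift
  I2: { [T → - . - C] }  — shift
  I3: { [T → C . / /] }  — shift
  I4: { [T → E . -] }  — shift
  I5: { [T' → T .] }  — accept
  I6: { [T → E - .] }  — reduce
  I7: { [T → C / . /] }  — shift
  I8: { [T → C / / .] }  — reduce
  I9: { [C → .], [T → - - . C] }  — reduce
  I10: { [T → - - C .] }  — reduce
  I11: { [C → .], [E → ( / . T], [E → . ( / T], [T → . - - C], [T → . C / /], [T → . E -] }  — shift, reduce
  I12: { [E → ( / T .] }  — reduce

Conflict in state I0:
  Shift-reduce conflict between [C → .] and [E → . ( / T]
So the grammar is NOT LR(0).

Answer: No. Shift-reduce conflict between [C → .] and [E → . ( / T]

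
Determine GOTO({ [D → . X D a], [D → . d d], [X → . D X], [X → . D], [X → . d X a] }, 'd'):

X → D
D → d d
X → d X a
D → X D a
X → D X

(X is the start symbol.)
{ [D → . X D a], [D → . d d], [D → d . d], [X → . D X], [X → . D], [X → . d X a], [X → d . X a] }

GOTO(I, 'd') = CLOSURE({ [A → αX.β] : [A → α.Xβ] ∈ I, X = 'd' })

Items with dot before 'd', with the dot advanced:
  [D → . d d] → [D → d . d]
  [X → . d X a] → [X → d . X a]
Closure of the advanced items:
  [X → d . X a] has the dot before X: add [X → . D], [X → . d X a], [X → . D X]
  [X → . D] has the dot before D: add [D → . d d], [D → . X D a]

GOTO = { [D → . X D a], [D → . d d], [D → d . d], [X → . D X], [X → . D], [X → . d X a], [X → d . X a] }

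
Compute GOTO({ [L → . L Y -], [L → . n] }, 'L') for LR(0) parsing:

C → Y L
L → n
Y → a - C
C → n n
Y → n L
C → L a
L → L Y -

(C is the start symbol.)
{ [L → L . Y -], [Y → . a - C], [Y → . n L] }

GOTO(I, 'L') = CLOSURE({ [A → αX.β] : [A → α.Xβ] ∈ I, X = 'L' })

Items with dot before 'L', with the dot advanced:
  [L → . L Y -] → [L → L . Y -]
Closure of the advanced items:
  [L → L . Y -] has the dot before Y: add [Y → . a - C], [Y → . n L]

GOTO = { [L → L . Y -], [Y → . a - C], [Y → . n L] }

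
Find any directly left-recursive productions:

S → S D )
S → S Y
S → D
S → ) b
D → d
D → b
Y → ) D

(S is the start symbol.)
Yes, S is left-recursive

S → S D ): LEFT RECURSIVE (starts with S)
S → S Y: LEFT RECURSIVE (starts with S)
S → D: starts with D
S → ) b: starts with ')'
D → d: starts with d
D → b: starts with b
Y → ) D: starts with ')'

The grammar has direct left recursion on: S.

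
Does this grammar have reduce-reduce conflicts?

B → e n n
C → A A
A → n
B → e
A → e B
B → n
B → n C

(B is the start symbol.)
No reduce-reduce conflicts

A reduce-reduce conflict occurs when an LR(0) state has two complete items [A → α .] and [B → β .] — both call for a reduction, and with no lookahead the parser cannot choose between them.

Augment with B' → B and build the canonical LR(0) collection (I0 = CLOSURE({[B' → . B]}), then GOTO on every symbol after a dot until no new states appear). It has 12 states:
  I0: { [B → . e n n], [B → . e], [B → . n C], [B → . n], [B' → . B] }  — shift
  I1: { [B' → B .] }  — accept
  I2: { [B → e . n n], [B → e .] }  — shift, reduce
  I3: { [A → . e B], [A → . n], [B → n . C], [B → n .], [C → . A A] }  — shift, reduce
  I4: { [A → . e B], [A → . n], [C → A . A] }  — shift
  I5: { [B → n C .] }  — reduce
  I6: { [A → e . B], [B → . e n n], [B → . e], [B → . n C], [B → . n] }  — shift
  I7: { [A → n .] }  — reduce
  I8: { [A → e B .] }  — reduce
  I9: { [C → A A .] }  — reduce
  I10: { [B → e n . n] }  — shift
  I11: { [B → e n n .] }  — reduce

No state contains more than one complete item.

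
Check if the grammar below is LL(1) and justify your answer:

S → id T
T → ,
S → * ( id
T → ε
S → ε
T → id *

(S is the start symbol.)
A grammar is LL(1) if for each non-terminal N with multiple productions, the predict sets of those productions are pairwise disjoint, where PREDICT(N → α) = (FIRST(α) \ {ε}) ∪ (FOLLOW(N) if α ⇒* ε).

Relevant sets:
  FOLLOW(S) = { $ }
  FOLLOW(T) = { $ }

For S:
  PREDICT(S → id T) = { 'id' }
  PREDICT(S → '*' '(' id) = { '*' }
  PREDICT(S → ε) = { $ }
For T:
  PREDICT(T → ',') = { ',' }
  PREDICT(T → ε) = { $ }
  PREDICT(T → id '*') = { 'id' }

All predict sets are disjoint. The grammar IS LL(1).

Answer: Yes, the grammar is LL(1).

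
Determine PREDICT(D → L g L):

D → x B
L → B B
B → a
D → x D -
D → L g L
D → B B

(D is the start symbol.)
PREDICT(D → L g L) = (FIRST(RHS) \ {ε}) ∪ (FOLLOW(D) if ε ∈ FIRST(RHS), i.e. RHS ⇒* ε)
FIRST(L) = { 'a' }
FIRST(L g L) = { 'a' }
ε ∉ FIRST(L g L), so FOLLOW(D) is not added.
PREDICT(D → L g L) = { 'a' }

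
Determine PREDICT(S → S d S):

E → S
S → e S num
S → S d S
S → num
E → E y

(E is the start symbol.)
{ 'e', 'num' }

PREDICT(S → S d S) = (FIRST(RHS) \ {ε}) ∪ (FOLLOW(S) if ε ∈ FIRST(RHS), i.e. RHS ⇒* ε)
FIRST(S) = { 'e', 'num' }
FIRST(S d S) = { 'e', 'num' }
ε ∉ FIRST(S d S), so FOLLOW(S) is not added.
PREDICT(S → S d S) = { 'e', 'num' }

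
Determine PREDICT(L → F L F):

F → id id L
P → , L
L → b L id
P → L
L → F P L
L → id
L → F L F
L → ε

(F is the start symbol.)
PREDICT(L → F L F) = (FIRST(RHS) \ {ε}) ∪ (FOLLOW(L) if ε ∈ FIRST(RHS), i.e. RHS ⇒* ε)
FIRST(F) = { 'id' }
FIRST(F L F) = { 'id' }
ε ∉ FIRST(F L F), so FOLLOW(L) is not added.
PREDICT(L → F L F) = { 'id' }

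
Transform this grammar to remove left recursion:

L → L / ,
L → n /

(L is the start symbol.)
L is directly left-recursive. The standard transformation for
  A → A α₁ | ... | A α_m | β₁ | ... | β_n
is
  A  → β₁ A' | ... | β_n A'
  A' → α₁ A' | ... | α_m A' | ε

L → n / becomes L → n / L'
L → L / , becomes L' → / , L'
Add L' → ε

Resulting grammar:
L → n / L'
L' → / , L'
L' → ε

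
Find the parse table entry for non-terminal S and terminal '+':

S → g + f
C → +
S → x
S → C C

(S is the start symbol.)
To find M[S, '+'], we find productions for S where '+' is in the predict set (PREDICT(N → α) = (FIRST(α) \ {ε}) ∪ (FOLLOW(N) if α ⇒* ε)).

Relevant sets:
  FIRST(C) = { '+' }

S → g + f: PREDICT = { 'g' }
S → x: PREDICT = { 'x' }
S → C C: PREDICT = { '+' }
  '+' is in predict set, so this production goes in M[S, '+']

M[S, '+'] = S → C C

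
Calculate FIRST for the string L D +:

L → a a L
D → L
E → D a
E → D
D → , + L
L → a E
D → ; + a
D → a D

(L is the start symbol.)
FIRST sets of the non-terminals involved (from the grammar, by fixed-point iteration):
  FIRST(L) = { 'a' }

To compute FIRST(L D +), process the symbols left to right:
Symbol L is a non-terminal. Add FIRST(L) \ {ε} = { 'a' }
L is not nullable (ε ∉ FIRST(L)), so stop here.
FIRST(L D +) = { 'a' }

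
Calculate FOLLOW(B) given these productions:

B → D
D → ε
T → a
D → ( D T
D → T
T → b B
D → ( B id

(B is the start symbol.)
{ $, 'a', 'b', 'id' }

To compute FOLLOW(B), find every occurrence of B on a right-hand side N → α B β: add FIRST(β) \ {ε}, and if β is empty or nullable also add FOLLOW(N). Iterate to a fixed point.

B is the start symbol, so $ ∈ FOLLOW(B).
In T → b B: B is at the end, add FOLLOW(T)
In D → ( B id: B is followed by id, add FIRST(id) \ {ε} = { 'id' }

The FOLLOW sets referred to above (computed the same way, to a fixed point):
  FOLLOW(T) = { $, 'a', 'b', 'id' }

Taking the union: FOLLOW(B) = { $, 'a', 'b', 'id' }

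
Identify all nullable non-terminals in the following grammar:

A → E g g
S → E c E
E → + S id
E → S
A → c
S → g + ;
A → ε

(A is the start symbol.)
{ 'A' }

ε-productions: A → ε
So A is immediately nullable.
No further non-terminal can be added: every production for the remaining non-terminals contains a terminal or a non-nullable non-terminal.
Nullable = { 'A' }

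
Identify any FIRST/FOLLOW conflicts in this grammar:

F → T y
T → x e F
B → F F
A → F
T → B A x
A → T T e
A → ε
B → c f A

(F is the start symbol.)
Nullable non-terminals: A.
FIRST sets used below: FIRST(F) = { 'c', 'x' }, FIRST(T) = { 'c', 'x' }

A: nullable alternative(s) A → ε; FOLLOW(A) = { 'c', 'x' }
  A → F: FIRST \ {ε} = { 'c', 'x' } — overlaps FOLLOW(A) on { 'c', 'x' }: CONFLICT
  A → T T e: FIRST \ {ε} = { 'c', 'x' } — overlaps FOLLOW(A) on { 'c', 'x' }: CONFLICT
  A → ε: FIRST \ {ε} = { } — this is the only nullable alternative, skip

B, F, T have no nullable alternative, so no FIRST/FOLLOW check is needed there.

So the grammar has 2 FIRST/FOLLOW conflicts (marked CONFLICT above).

Answer: Yes. A → F with FOLLOW(A) on { 'c', 'x' }; A → T T e with FOLLOW(A) on { 'c', 'x' }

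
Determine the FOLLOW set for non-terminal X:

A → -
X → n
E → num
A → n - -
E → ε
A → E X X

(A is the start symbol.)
{ $, 'n' }

To compute FOLLOW(X), find every occurrence of X on a right-hand side N → α X β: add FIRST(β) \ {ε}, and if β is empty or nullable also add FOLLOW(N). Iterate to a fixed point.

In A → E X X: X is followed by X, add FIRST(X) \ {ε} = { 'n' }
In A → E X X: X is at the end, add FOLLOW(A)

The FOLLOW sets referred to above (computed the same way, to a fixed point):
  FOLLOW(A) = { $ }

Taking the union: FOLLOW(X) = { $, 'n' }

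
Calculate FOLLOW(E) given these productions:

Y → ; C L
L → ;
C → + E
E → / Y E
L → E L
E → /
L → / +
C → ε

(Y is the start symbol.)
{ '/', ';' }

To compute FOLLOW(E), find every occurrence of E on a right-hand side N → α E β: add FIRST(β) \ {ε}, and if β is empty or nullable also add FOLLOW(N). Iterate to a fixed point.

In C → + E: E is at the end, add FOLLOW(C)
In E → / Y E: E is at the end; this adds FOLLOW(E) to itself — nothing new
In L → E L: E is followed by L, add FIRST(L) \ {ε} = { '/', ';' }

The FOLLOW sets referred to above (computed the same way, to a fixed point):
  FOLLOW(C) = { '/', ';' }

Taking the union: FOLLOW(E) = { '/', ';' }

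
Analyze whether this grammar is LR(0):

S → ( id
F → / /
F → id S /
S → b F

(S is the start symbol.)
Yes, the grammar is LR(0)

Augment with S' → S and build the canonical LR(0) collection (I0 = CLOSURE({[S' → . S]}), then GOTO on every symbol after a dot until no new states appear). It has 11 states:
  I0: { [S → . ( id], [S → . b F], [S' → . S] }  — shift
  I1: { [S → ( . id] }  — shift
  I2: { [S' → S .] }  — accept
  I3: { [F → . / /], [F → . id S /], [S → b . F] }  — shift
  I4: { [F → / . /] }  — shift
  I5: { [S → b F .] }  — reduce
  I6: { [F → id . S /], [S → . ( id], [S → . b F] }  — shift
  I7: { [F → id S . /] }  — shift
  I8: { [F → id S / .] }  — reduce
  I9: { [F → / / .] }  — reduce
  I10: { [S → ( id .] }  — reduce

Every state is either a pure shift/goto state or contains exactly one complete item and nothing to shift — no conflicts. The grammar is LR(0).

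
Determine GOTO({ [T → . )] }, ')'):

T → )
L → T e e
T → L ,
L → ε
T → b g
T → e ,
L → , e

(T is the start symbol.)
GOTO(I, ')') = CLOSURE({ [A → αX.β] : [A → α.Xβ] ∈ I, X = ')' })

Items with dot before ')', with the dot advanced:
  [T → . )] → [T → ) .]
Closure adds nothing (no advanced item has the dot before a non-terminal).

GOTO = { [T → ) .] }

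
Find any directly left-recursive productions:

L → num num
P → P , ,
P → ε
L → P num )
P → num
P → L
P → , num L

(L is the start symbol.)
Yes, P is left-recursive

Direct left recursion occurs when N → N α for some non-terminal N (the right-hand side begins with the left-hand side itself).

L → num num: starts with num
P → P , ,: LEFT RECURSIVE (starts with P)
P → ε: starts with ε
L → P num ): starts with P
P → num: starts with num
P → L: starts with L
P → , num L: starts with ','

The grammar has direct left recursion on: P.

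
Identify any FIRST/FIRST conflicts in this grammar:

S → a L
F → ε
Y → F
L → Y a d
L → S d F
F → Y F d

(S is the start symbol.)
Yes. L → Y a d / L → S d F on { 'a' }

FIRST sets of the non-terminals at (or reachable through a nullable prefix from) the front of some alternative:
  FIRST(Y) = { 'd', ε }
  FIRST(F) = { 'd', ε }
  FIRST(S) = { 'a' }

Productions for F:
  F → ε: FIRST = { ε }
  F → Y F d: FIRST = { 'd' }
Productions for L:
  L → Y a d: FIRST = { 'a', 'd' }
  L → S d F: FIRST = { 'a' }
S, Y have only one production, so no FIRST/FIRST conflict is possible there.

Conflict for L: L → Y a d and L → S d F
  Overlap: { 'a' }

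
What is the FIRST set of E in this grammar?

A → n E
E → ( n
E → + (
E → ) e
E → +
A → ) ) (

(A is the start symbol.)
To compute FIRST(E), examine every production with E on the left-hand side, reading each right-hand side left to right until a non-nullable symbol is reached.

From E → ( n:
  - '(' is a terminal: add '(' and stop
From E → + (:
  - '+' is a terminal: add '+' and stop
From E → ) e:
  - ')' is a terminal: add ')' and stop
From E → +:
  - '+' is a terminal: add '+' and stop

Collecting: FIRST(E) = { '(', ')', '+' }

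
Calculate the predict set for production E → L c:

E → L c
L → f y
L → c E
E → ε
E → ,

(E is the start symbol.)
PREDICT(E → L c) = (FIRST(RHS) \ {ε}) ∪ (FOLLOW(E) if ε ∈ FIRST(RHS), i.e. RHS ⇒* ε)
FIRST(L) = { 'c', 'f' }
FIRST(L c) = { 'c', 'f' }
ε ∉ FIRST(L c), so FOLLOW(E) is not added.
PREDICT(E → L c) = { 'c', 'f' }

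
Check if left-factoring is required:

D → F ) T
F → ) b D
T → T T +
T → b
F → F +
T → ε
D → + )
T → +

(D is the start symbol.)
Left-factoring is needed when two productions for the same non-terminal
share a common prefix on the right-hand side.

Productions for D:
  D → F ) T
  D → + )
Productions for F:
  F → ) b D
  F → F +
Productions for T:
  T → T T +
  T → b
  T → ε
  T → +

No common prefixes found.

Answer: No, left-factoring is not needed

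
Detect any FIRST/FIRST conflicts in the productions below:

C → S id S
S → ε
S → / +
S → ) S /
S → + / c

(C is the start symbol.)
No FIRST/FIRST conflicts.

Productions for S:
  S → ε: FIRST = { ε }
  S → / +: FIRST = { '/' }
  S → ) S /: FIRST = { ')' }
  S → + / c: FIRST = { '+' }
C has only one production, so no FIRST/FIRST conflict is possible there.

All alternatives of each non-terminal have pairwise disjoint FIRST sets.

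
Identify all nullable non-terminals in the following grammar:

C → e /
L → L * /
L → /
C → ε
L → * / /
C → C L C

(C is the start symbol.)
{ 'C' }

ε-productions: C → ε
So C is immediately nullable.
No further non-terminal can be added: every production for the remaining non-terminals contains a terminal or a non-nullable non-terminal.
Nullable = { 'C' }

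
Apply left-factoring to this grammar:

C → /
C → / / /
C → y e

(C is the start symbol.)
C → / C'
C' → ε
C' → / /
C → y e

Left-factoring transforms A → αβ₁ | αβ₂ into A → αA' and A' → β₁ | β₂
(α is the longest common prefix among the alternatives). Repeat until
no nonterminal has two alternatives with a common prefix.

Round 1: C has alternatives sharing prefix '/'. Introduce C': C → / C'
  Add: C' → ε
  Add: C' → / /

No remaining common prefixes — done.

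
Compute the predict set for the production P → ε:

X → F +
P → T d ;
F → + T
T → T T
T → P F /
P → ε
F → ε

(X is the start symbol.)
PREDICT(P → ε) = (FIRST(RHS) \ {ε}) ∪ (FOLLOW(P) if ε ∈ FIRST(RHS), i.e. RHS ⇒* ε)
The right-hand side is ε (FIRST(ε) = { ε }), so the predict set is FOLLOW(P) = { '+', '/' }
PREDICT(P → ε) = { '+', '/' }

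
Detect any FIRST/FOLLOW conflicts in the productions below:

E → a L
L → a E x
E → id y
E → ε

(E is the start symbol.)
No FIRST/FOLLOW conflicts.

A FIRST/FOLLOW conflict occurs when a non-terminal N has a nullable alternative N → β (β ⇒* ε) and another alternative N → α with FIRST(α) ∩ FOLLOW(N) ≠ ∅: on such a lookahead the parser cannot decide between expanding α and letting N vanish via β.

Nullable non-terminals: E.

E: nullable alternative(s) E → ε; FOLLOW(E) = { $, 'x' }
  E → a L: FIRST \ {ε} = { 'a' } — disjoint from FOLLOW(E)
  E → id y: FIRST \ {ε} = { 'id' } — disjoint from FOLLOW(E)
  E → ε: FIRST \ {ε} = { } — this is the only nullable alternative, skip

L has no nullable alternative, so no FIRST/FOLLOW check is needed there.

No FIRST/FOLLOW conflicts found.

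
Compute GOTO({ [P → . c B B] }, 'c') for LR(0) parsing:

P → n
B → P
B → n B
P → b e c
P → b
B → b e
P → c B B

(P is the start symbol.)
GOTO(I, 'c') = CLOSURE({ [A → αX.β] : [A → α.Xβ] ∈ I, X = 'c' })

Items with dot before 'c', with the dot advanced:
  [P → . c B B] → [P → c . B B]
Closure of the advanced items:
  [P → c . B B] has the dot before B: add [B → . P], [B → . n B], [B → . b e]
  [B → . P] has the dot before P: add [P → . n], [P → . b e c], [P → . b], [P → . c B B]

GOTO = { [B → . P], [B → . b e], [B → . n B], [P → . b e c], [P → . b], [P → . c B B], [P → . n], [P → c . B B] }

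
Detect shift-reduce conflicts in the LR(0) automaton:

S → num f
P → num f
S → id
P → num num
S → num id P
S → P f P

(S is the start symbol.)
A shift-reduce conflict occurs when an LR(0) state has both:
  - a complete (reduce) item [A → α .] (dot at the end), and
  - a shift item [B → β . c γ] (dot before a terminal).

Augment with S' → S and build the canonical LR(0) collection (I0 = CLOSURE({[S' → . S]}), then GOTO on every symbol after a dot until no new states appear). It has 13 states:
  I0: { [P → . num f], [P → . num num], [S → . P f P], [S → . id], [S → . num f], [S → . num id P], [S' → . S] }  — shift
  I1: { [S → P . f P] }  — shift
  I2: { [S' → S .] }  — accept
  I3: { [S → id .] }  — reduce
  I4: { [P → num . f], [P → num . num], [S → num . f], [S → num . id P] }  — shift
  I5: { [P → num f .], [S → num f .] }  — 2 reduces
  I6: { [P → . num f], [P → . num num], [S → num id . P] }  — shift
  I7: { [P → num num .] }  — reduce
  I8: { [S → num id P .] }  — reduce
  I9: { [P → num . f], [P → num . num] }  — shift
  I10: { [P → num f .] }  — reduce
  I11: { [P → . num f], [P → . num num], [S → P f . P] }  — shift
  I12: { [S → P f P .] }  — reduce

No state contains both a complete item and a shift item.

Answer: No shift-reduce conflicts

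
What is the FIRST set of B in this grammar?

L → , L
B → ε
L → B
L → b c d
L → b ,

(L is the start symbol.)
{ ε }

From B → ε:
  - ε-production, so ε ∈ FIRST(B)

Collecting: FIRST(B) = { ε }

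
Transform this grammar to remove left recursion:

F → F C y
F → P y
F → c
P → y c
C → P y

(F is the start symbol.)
F is directly left-recursive. The standard transformation for
  A → A α₁ | ... | A α_m | β₁ | ... | β_n
is
  A  → β₁ A' | ... | β_n A'
  A' → α₁ A' | ... | α_m A' | ε

F → P y becomes F → P y F'
F → c becomes F → c F'
F → F C y becomes F' → C y F'
Add F' → ε

Productions for other non-terminals are unchanged:
  P → y c
  C → P y

Resulting grammar:
F → P y F'
F → c F'
F' → C y F'
F' → ε
P → y c
C → P y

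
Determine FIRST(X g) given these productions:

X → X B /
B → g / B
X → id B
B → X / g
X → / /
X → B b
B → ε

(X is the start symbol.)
{ '/', 'b', 'g', 'id' }

FIRST sets of the non-terminals involved (from the grammar, by fixed-point iteration):
  FIRST(X) = { '/', 'b', 'g', 'id' }

To compute FIRST(X g), process the symbols left to right:
Symbol X is a non-terminal. Add FIRST(X) \ {ε} = { '/', 'b', 'g', 'id' }
X is not nullable (ε ∉ FIRST(X)), so stop here.
FIRST(X g) = { '/', 'b', 'g', 'id' }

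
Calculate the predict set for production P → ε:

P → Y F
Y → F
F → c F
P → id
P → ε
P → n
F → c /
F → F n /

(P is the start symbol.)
PREDICT(P → ε) = (FIRST(RHS) \ {ε}) ∪ (FOLLOW(P) if ε ∈ FIRST(RHS), i.e. RHS ⇒* ε)
The right-hand side is ε (FIRST(ε) = { ε }), so the predict set is FOLLOW(P) = { $ }
PREDICT(P → ε) = { $ }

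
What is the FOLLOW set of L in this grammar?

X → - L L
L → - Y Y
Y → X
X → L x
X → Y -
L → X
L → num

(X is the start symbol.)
To compute FOLLOW(L), find every occurrence of L on a right-hand side N → α L β: add FIRST(β) \ {ε}, and if β is empty or nullable also add FOLLOW(N). Iterate to a fixed point.

In X → - L L: L is followed by L, add FIRST(L) \ {ε} = { '-', 'num' }
In X → - L L: L is at the end, add FOLLOW(X)
In X → L x: L is followed by x, add FIRST(x) \ {ε} = { 'x' }

The FOLLOW sets referred to above (computed the same way, to a fixed point):
  FOLLOW(X) = { $, '-', 'num', 'x' }

Taking the union: FOLLOW(L) = { $, '-', 'num', 'x' }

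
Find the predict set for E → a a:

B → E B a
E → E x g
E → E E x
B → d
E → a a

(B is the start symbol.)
{ 'a' }

PREDICT(E → a a) = (FIRST(RHS) \ {ε}) ∪ (FOLLOW(E) if ε ∈ FIRST(RHS), i.e. RHS ⇒* ε)
FIRST(a a) = { 'a' }
ε ∉ FIRST(a a), so FOLLOW(E) is not added.
PREDICT(E → a a) = { 'a' }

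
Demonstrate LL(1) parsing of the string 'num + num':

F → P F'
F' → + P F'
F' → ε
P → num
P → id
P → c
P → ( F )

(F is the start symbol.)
LL(1) parsing maintains a stack (initially the start symbol over $) and the input. At each step: if the stack top is a terminal, match it against the current input token; if it is a non-terminal N, replace it with the RHS of M[N, lookahead] (the unique production whose predict set contains the lookahead).

Stack is shown with the top on the left.

Stack     Input        Action
-----------------------------
F $       num + num $  output F → P F'
P F' $    num + num $  output P → num
num F' $  num + num $  match 'num'
F' $      + num $      output F' → + P F'
+ P F' $  + num $      match '+'
P F' $    num $        output P → num
num F' $  num $        match 'num'
F' $      $            output F' → ε
$         $            accept

The string is accepted.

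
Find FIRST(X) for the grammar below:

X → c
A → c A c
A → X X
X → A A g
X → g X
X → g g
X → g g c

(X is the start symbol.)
{ 'c', 'g' }

To compute FIRST(X), examine every production with X on the left-hand side, reading each right-hand side left to right until a non-nullable symbol is reached.

FIRST sets of the other non-terminals involved (by the same procedure, iterated to a fixed point):
  FIRST(A) = { 'c', 'g' }

From X → c:
  - c is a terminal: add 'c' and stop
From X → A A g:
  - A is a non-terminal: add FIRST(A) \ {ε} = { 'c', 'g' }
    A is not nullable, so stop
From X → g X:
  - g is a terminal: add 'g' and stop
From X → g g:
  - g is a terminal: add 'g' and stop
From X → g g c:
  - g is a terminal: add 'g' and stop

Collecting: FIRST(X) = { 'c', 'g' }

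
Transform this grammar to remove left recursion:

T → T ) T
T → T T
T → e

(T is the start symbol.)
T → e T'
T' → ) T T'
T' → T T'
T' → ε

T is directly left-recursive. The standard transformation for
  A → A α₁ | ... | A α_m | β₁ | ... | β_n
is
  A  → β₁ A' | ... | β_n A'
  A' → α₁ A' | ... | α_m A' | ε

T → e becomes T → e T'
T → T ) T becomes T' → ) T T'
T → T T becomes T' → T T'
Add T' → ε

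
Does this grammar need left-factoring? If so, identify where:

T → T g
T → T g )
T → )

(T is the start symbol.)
Left-factoring is needed when two productions for the same non-terminal
share a common prefix on the right-hand side.

Productions for T:
  T → T g
  T → T g )
  T → )

Found common prefix 'T g' in productions for T

Answer: Yes, T has productions with common prefix 'T g'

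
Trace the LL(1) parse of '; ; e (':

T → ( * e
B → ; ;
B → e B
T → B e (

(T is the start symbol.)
LL(1) parsing maintains a stack (initially the start symbol over $) and the input. At each step: if the stack top is a terminal, match it against the current input token; if it is a non-terminal N, replace it with the RHS of M[N, lookahead] (the unique production whose predict set contains the lookahead).

Stack is shown with the top on the left.

Stack      Input      Action
----------------------------
T $        ; ; e ( $  output T → B e (
B e ( $    ; ; e ( $  output B → ; ;
; ; e ( $  ; ; e ( $  match ';'
; e ( $    ; e ( $    match ';'
e ( $      e ( $      match 'e'
( $        ( $        match '('
$          $          accept

The string is accepted.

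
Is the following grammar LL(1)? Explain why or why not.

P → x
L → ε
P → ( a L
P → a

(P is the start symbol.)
For P:
  PREDICT(P → x) = { 'x' }
  PREDICT(P → '(' a L) = { '(' }
  PREDICT(P → a) = { 'a' }
L has a single production, so nothing to check there.

All predict sets are disjoint. The grammar IS LL(1).

Answer: Yes, the grammar is LL(1).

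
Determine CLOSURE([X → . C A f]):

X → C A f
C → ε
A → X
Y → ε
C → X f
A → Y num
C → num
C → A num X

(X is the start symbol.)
{ [A → . X], [A → . Y num], [C → . A num X], [C → . X f], [C → . num], [C → .], [X → . C A f], [Y → .] }

To compute CLOSURE, for each item [A → α.Bβ] where B is a non-terminal, add [B → .γ] for all productions B → γ; repeat for the newly added items until nothing changes.

Start with: [X → . C A f]
  [X → . C A f] has the dot before C: add [C → .], [C → . X f], [C → . num], [C → . A num X]
  [C → . X f] has the dot before X: all X-items already present
  [C → . A num X] has the dot before A: add [A → . X], [A → . Y num]
  [A → . Y num] has the dot before Y: add [Y → .]
No further items can be added.

CLOSURE = { [A → . X], [A → . Y num], [C → . A num X], [C → . X f], [C → . num], [C → .], [X → . C A f], [Y → .] }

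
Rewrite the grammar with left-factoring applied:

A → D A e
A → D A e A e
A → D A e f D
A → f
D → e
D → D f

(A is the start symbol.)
Left-factoring transforms A → αβ₁ | αβ₂ into A → αA' and A' → β₁ | β₂
(α is the longest common prefix among the alternatives). Repeat until
no nonterminal has two alternatives with a common prefix.

Round 1: A has alternatives sharing prefix 'D A e'. Introduce A': A → D A e A'
  Add: A' → ε
  Add: A' → A e
  Add: A' → f D

No remaining common prefixes — done.

Resulting grammar:
A → D A e A'
A' → ε
A' → A e
A' → f D
A → f
D → e
D → D f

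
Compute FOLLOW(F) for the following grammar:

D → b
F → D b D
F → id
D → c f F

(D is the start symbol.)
{ $, 'b' }

In D → c f F: F is at the end, add FOLLOW(D)

The FOLLOW sets referred to above (computed the same way, to a fixed point):
  FOLLOW(D) = { $, 'b' }

Taking the union: FOLLOW(F) = { $, 'b' }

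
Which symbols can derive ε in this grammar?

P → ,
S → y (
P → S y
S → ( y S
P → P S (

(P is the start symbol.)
None

There are no ε-productions, so no non-terminal can derive ε.
No non-terminals are nullable.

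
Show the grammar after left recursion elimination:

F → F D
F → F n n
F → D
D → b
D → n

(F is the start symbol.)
F is directly left-recursive. The standard transformation for
  A → A α₁ | ... | A α_m | β₁ | ... | β_n
is
  A  → β₁ A' | ... | β_n A'
  A' → α₁ A' | ... | α_m A' | ε

F → D becomes F → D F'
F → F D becomes F' → D F'
F → F n n becomes F' → n n F'
Add F' → ε

Productions for other non-terminals are unchanged:
  D → b
  D → n

Resulting grammar:
F → D F'
F' → D F'
F' → n n F'
F' → ε
D → b
D → n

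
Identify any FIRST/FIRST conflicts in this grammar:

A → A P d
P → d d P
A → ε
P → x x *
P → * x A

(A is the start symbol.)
No FIRST/FIRST conflicts.

FIRST sets of the non-terminals at (or reachable through a nullable prefix from) the front of some alternative:
  FIRST(A) = { '*', 'd', 'x', ε }
  FIRST(P) = { '*', 'd', 'x' }

Productions for A:
  A → A P d: FIRST = { '*', 'd', 'x' }
  A → ε: FIRST = { ε }
Productions for P:
  P → d d P: FIRST = { 'd' }
  P → x x *: FIRST = { 'x' }
  P → * x A: FIRST = { '*' }

All alternatives of each non-terminal have pairwise disjoint FIRST sets.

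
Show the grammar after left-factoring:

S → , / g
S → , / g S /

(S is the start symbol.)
S → , / g S'
S' → ε
S' → S /

Left-factoring transforms A → αβ₁ | αβ₂ into A → αA' and A' → β₁ | β₂
(α is the longest common prefix among the alternatives). Repeat until
no nonterminal has two alternatives with a common prefix.

Round 1: S has alternatives sharing prefix ', / g'. Introduce S': S → , / g S'
  Add: S' → ε
  Add: S' → S /

No remaining common prefixes — done.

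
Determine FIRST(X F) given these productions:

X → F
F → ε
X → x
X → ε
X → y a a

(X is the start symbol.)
FIRST sets of the non-terminals involved (from the grammar, by fixed-point iteration):
  FIRST(X) = { 'x', 'y', ε }
  FIRST(F) = { ε }

To compute FIRST(X F), process the symbols left to right:
Symbol X is a non-terminal. Add FIRST(X) \ {ε} = { 'x', 'y' }
X is nullable (ε ∈ FIRST(X)), continue to the next symbol.
Symbol F is a non-terminal. Add FIRST(F) \ {ε} = { }
F is nullable (ε ∈ FIRST(F)), continue to the next symbol.
All symbols are nullable, so ε is in the result.
FIRST(X F) = { 'x', 'y', ε }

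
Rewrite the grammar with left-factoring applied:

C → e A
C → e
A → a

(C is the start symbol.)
Left-factoring transforms A → αβ₁ | αβ₂ into A → αA' and A' → β₁ | β₂
(α is the longest common prefix among the alternatives). Repeat until
no nonterminal has two alternatives with a common prefix.

Round 1: C has alternatives sharing prefix 'e'. Introduce C': C → e C'
  Add: C' → A
  Add: C' → ε

No remaining common prefixes — done.

Resulting grammar:
C → e C'
C' → A
C' → ε
A → a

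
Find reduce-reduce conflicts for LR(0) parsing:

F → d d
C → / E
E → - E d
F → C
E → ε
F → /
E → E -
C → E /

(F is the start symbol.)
A reduce-reduce conflict occurs when an LR(0) state has two complete items [A → α .] and [B → β .] — both call for a reduction, and with no lookahead the parser cannot choose between them.

Augment with F' → F and build the canonical LR(0) collection (I0 = CLOSURE({[F' → . F]}), then GOTO on every symbol after a dot until no new states appear). It has 13 states:
  I0: { [C → . / E], [C → . E /], [E → . - E d], [E → . E -], [E → .], [F → . /], [F → . C], [F → . d d], [F' → . F] }  — shift, reduce
  I1: { [E → - . E d], [E → . - E d], [E → . E -], [E → .] }  — shift, reduce
  I2: { [C → / . E], [E → . - E d], [E → . E -], [E → .], [F → / .] }  — shift, 2 reduces
  I3: { [F → C .] }  — reduce
  I4: { [C → E . /], [E → E . -] }  — shift
  I5: { [F' → F .] }  — accept
  I6: { [F → d . d] }  — shift
  I7: { [F → d d .] }  — reduce
  I8: { [E → E - .] }  — reduce
  I9: { [C → E / .] }  — reduce
  I10: { [C → / E .], [E → E . -] }  — shift, reduce
  I11: { [E → - E . d], [E → E . -] }  — shift
  I12: { [E → - E d .] }  — reduce

I2 contains complete items [E → .], [F → / .] — reduce-reduce conflict.

Answer: Yes — I2: [E → .] vs [F → / .]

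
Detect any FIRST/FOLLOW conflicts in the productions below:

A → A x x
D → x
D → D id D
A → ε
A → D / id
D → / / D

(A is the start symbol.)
A FIRST/FOLLOW conflict occurs when a non-terminal N has a nullable alternative N → β (β ⇒* ε) and another alternative N → α with FIRST(α) ∩ FOLLOW(N) ≠ ∅: on such a lookahead the parser cannot decide between expanding α and letting N vanish via β.

Nullable non-terminals: A.
FIRST sets used below: FIRST(A) = { '/', 'x', ε }, FIRST(D) = { '/', 'x' }

A: nullable alternative(s) A → ε; FOLLOW(A) = { $, 'x' }
  A → A x x: FIRST \ {ε} = { '/', 'x' } — overlaps FOLLOW(A) on { 'x' }: CONFLICT
  A → ε: FIRST \ {ε} = { } — this is the only nullable alternative, skip
  A → D / id: FIRST \ {ε} = { '/', 'x' } — overlaps FOLLOW(A) on { 'x' }: CONFLICT

D has no nullable alternative, so no FIRST/FOLLOW check is needed there.

So the grammar has 2 FIRST/FOLLOW conflicts (marked CONFLICT above).

Answer: Yes. A → A x x with FOLLOW(A) on { 'x' }; A → D '/' id with FOLLOW(A) on { 'x' }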